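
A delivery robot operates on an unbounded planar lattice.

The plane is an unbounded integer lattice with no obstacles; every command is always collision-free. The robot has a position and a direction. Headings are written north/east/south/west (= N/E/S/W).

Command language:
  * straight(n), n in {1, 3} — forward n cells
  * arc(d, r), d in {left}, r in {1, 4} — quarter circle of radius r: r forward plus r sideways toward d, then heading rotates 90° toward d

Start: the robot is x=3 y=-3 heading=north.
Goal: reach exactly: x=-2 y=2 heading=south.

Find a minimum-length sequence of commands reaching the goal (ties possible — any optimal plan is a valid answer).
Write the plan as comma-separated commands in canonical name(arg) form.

straight(3), arc(left, 4), arc(left, 1), straight(1)

initial: x=3 y=-3 heading=north
[1] after straight(3): x=3 y=0 heading=north
[2] after arc(left, 4): x=-1 y=4 heading=west
[3] after arc(left, 1): x=-2 y=3 heading=south
[4] after straight(1): x=-2 y=2 heading=south
minimal: 4 command(s), checked below 4.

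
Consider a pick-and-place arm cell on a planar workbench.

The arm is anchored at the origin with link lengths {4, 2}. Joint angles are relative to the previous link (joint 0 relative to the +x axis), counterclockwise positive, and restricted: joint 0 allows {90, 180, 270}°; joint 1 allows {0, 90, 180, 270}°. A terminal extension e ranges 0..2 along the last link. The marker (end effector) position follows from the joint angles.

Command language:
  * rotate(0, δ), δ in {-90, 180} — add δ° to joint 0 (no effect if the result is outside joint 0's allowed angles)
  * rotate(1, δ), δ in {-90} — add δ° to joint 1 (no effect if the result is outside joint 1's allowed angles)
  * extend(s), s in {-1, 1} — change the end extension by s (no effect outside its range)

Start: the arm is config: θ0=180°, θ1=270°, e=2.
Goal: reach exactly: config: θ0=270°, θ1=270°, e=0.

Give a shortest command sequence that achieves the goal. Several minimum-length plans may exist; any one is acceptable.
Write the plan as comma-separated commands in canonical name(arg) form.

from: config: θ0=180°, θ1=270°, e=2
1. extend(-1) → config: θ0=180°, θ1=270°, e=1
2. extend(-1) → config: θ0=180°, θ1=270°, e=0
3. rotate(0, -90) → config: θ0=90°, θ1=270°, e=0
4. rotate(0, 180) → config: θ0=270°, θ1=270°, e=0
minimal: 4 command(s), checked below 4.

extend(-1), extend(-1), rotate(0, -90), rotate(0, 180)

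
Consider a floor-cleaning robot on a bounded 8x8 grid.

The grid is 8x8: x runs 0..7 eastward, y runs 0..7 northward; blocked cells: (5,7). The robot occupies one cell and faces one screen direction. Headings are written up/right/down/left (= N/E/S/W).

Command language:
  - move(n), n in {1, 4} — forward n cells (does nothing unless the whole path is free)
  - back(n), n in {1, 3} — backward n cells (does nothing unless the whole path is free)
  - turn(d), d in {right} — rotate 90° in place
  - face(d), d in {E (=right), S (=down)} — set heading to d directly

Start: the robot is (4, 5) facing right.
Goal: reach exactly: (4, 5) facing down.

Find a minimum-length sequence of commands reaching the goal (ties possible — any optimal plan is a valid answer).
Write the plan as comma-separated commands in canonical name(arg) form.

begin: (4, 5) facing right
1. face(S) → (4, 5) facing down
minimal: 1 command(s), checked below 1.

face(S)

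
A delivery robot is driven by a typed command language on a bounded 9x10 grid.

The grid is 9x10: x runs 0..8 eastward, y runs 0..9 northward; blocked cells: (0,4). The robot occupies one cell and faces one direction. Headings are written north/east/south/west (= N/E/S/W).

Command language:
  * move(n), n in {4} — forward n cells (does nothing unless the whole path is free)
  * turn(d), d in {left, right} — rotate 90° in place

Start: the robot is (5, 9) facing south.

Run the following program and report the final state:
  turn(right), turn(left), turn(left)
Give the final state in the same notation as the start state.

(5, 9) facing east

initial: (5, 9) facing south
[1] after turn(right): (5, 9) facing west
[2] after turn(left): (5, 9) facing south
[3] after turn(left): (5, 9) facing east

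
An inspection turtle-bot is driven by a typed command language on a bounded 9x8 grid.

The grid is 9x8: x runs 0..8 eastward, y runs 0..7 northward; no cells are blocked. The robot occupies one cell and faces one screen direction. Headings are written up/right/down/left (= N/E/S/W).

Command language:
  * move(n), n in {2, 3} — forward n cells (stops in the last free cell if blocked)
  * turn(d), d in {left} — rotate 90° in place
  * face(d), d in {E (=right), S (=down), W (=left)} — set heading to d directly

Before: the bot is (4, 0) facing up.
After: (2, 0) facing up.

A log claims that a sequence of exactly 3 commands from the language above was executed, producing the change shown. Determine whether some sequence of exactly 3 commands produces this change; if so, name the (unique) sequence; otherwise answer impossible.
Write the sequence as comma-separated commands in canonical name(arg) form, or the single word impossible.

impossible

all 216 sequences checked — none match.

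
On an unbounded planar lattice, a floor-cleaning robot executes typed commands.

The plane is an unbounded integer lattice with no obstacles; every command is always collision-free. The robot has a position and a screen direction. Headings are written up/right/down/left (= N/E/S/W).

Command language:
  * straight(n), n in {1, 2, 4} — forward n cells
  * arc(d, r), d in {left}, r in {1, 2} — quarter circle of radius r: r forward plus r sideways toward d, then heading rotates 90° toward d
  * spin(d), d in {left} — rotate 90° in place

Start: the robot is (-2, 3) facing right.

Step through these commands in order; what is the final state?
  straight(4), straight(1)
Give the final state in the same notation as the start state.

(3, 3) facing right

begin: (-2, 3) facing right
step 1 (straight(4)): (2, 3) facing right
step 2 (straight(1)): (3, 3) facing right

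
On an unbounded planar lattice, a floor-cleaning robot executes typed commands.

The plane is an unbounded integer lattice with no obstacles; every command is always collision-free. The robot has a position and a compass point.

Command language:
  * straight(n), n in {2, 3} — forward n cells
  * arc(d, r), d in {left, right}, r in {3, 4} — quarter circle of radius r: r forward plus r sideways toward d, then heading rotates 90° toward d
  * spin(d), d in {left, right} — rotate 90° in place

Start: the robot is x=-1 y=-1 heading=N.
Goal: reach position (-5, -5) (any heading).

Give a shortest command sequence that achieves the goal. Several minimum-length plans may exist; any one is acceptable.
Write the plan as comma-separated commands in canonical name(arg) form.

spin(left), arc(left, 4)

initial: x=-1 y=-1 heading=N
t=1 spin(left) ⇒ x=-1 y=-1 heading=W
t=2 arc(left, 4) ⇒ x=-5 y=-5 heading=S
nothing shorter than 2 reaches the goal.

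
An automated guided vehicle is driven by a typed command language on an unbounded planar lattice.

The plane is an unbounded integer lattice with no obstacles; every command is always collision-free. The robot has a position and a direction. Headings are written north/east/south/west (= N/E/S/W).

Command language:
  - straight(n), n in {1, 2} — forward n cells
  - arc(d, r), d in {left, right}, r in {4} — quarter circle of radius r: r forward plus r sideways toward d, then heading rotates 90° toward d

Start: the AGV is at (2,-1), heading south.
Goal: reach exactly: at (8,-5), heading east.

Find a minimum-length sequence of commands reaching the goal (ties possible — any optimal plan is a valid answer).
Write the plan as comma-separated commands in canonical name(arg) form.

arc(left, 4), straight(2)

initial: at (2,-1), heading south
[1] after arc(left, 4): at (6,-5), heading east
[2] after straight(2): at (8,-5), heading east
no 1-step plan works, so 2 is optimal.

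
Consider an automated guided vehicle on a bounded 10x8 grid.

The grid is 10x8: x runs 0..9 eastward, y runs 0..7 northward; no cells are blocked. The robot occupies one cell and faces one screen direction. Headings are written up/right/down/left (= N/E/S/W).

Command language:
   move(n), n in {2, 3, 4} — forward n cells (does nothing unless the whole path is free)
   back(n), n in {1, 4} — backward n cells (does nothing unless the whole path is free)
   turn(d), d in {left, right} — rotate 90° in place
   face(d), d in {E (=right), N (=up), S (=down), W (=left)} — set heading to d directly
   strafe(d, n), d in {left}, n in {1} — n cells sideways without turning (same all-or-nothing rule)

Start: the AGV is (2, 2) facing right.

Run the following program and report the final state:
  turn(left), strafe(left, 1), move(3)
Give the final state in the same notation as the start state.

from: (2, 2) facing right
[1] after turn(left): (2, 2) facing up
[2] after strafe(left, 1): (1, 2) facing up
[3] after move(3): (1, 5) facing up

(1, 5) facing up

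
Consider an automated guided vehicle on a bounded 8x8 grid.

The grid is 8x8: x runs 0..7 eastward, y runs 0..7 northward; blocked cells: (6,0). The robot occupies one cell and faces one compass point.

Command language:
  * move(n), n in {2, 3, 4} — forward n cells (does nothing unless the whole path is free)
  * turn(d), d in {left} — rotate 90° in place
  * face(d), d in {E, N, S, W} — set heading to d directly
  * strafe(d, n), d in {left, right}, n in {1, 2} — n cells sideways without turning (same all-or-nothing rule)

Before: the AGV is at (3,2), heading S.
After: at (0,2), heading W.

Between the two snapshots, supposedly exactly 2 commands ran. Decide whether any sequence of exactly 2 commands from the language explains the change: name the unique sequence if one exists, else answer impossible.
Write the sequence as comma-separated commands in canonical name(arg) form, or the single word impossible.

key: running move(3) before face(W) would end elsewhere — order is forced
t0: at (3,2), heading S
t=1 face(W) ⇒ at (3,2), heading W
t=2 move(3) ⇒ at (0,2), heading W
all 144 alternatives checked — unique.

face(W), move(3)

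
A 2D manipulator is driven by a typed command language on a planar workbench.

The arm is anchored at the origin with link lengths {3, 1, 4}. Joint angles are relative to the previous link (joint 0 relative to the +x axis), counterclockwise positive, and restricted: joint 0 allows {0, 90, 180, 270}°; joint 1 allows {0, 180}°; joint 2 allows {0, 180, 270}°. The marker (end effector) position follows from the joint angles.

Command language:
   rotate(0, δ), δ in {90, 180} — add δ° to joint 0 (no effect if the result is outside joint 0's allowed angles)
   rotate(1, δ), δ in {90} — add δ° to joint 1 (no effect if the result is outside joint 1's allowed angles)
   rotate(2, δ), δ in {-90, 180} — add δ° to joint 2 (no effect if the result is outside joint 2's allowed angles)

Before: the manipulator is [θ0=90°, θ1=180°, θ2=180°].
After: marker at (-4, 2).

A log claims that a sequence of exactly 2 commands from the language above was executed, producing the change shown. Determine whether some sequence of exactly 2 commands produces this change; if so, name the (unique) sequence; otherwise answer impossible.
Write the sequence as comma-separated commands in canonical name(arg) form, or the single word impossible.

rotate(2, 180), rotate(2, -90)

key: order matters: swapping rotate(2, 180) and rotate(2, -90) lands elsewhere
t0: [θ0=90°, θ1=180°, θ2=180°]
1. rotate(2, 180) → [θ0=90°, θ1=180°, θ2=0°]
2. rotate(2, -90) → [θ0=90°, θ1=180°, θ2=270°]
no rival 2-sequence matches.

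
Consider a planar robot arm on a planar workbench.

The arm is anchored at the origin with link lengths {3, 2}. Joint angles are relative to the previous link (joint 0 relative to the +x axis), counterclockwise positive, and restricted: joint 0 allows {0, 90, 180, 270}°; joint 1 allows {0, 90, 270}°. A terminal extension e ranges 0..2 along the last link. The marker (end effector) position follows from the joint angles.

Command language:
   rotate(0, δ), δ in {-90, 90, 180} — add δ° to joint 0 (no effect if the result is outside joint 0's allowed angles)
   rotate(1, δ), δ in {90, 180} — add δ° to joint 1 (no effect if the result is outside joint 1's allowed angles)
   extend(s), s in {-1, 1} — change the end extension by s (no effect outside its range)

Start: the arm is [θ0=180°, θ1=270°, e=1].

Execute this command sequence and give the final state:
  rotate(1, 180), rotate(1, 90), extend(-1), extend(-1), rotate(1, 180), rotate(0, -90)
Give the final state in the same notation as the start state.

[θ0=90°, θ1=270°, e=0]

start: [θ0=180°, θ1=270°, e=1]
1. rotate(1, 180) → [θ0=180°, θ1=90°, e=1]
2. rotate(1, 90) → [θ0=180°, θ1=90°, e=1]
3. extend(-1) → [θ0=180°, θ1=90°, e=0]
4. extend(-1) → [θ0=180°, θ1=90°, e=0]
5. rotate(1, 180) → [θ0=180°, θ1=270°, e=0]
6. rotate(0, -90) → [θ0=90°, θ1=270°, e=0]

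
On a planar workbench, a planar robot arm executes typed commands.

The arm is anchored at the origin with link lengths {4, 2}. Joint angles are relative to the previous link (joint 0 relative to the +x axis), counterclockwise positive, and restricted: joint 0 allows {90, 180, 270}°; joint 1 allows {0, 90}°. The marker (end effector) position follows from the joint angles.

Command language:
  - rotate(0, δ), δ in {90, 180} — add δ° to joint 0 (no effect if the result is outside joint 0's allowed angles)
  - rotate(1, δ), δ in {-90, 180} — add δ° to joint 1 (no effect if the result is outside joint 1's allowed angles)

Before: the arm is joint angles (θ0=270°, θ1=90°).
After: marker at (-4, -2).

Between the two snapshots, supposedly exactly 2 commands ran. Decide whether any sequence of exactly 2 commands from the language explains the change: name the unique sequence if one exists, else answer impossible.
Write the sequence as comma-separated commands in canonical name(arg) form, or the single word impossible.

rotate(0, 180), rotate(0, 90)

key: order matters: swapping rotate(0, 180) and rotate(0, 90) lands elsewhere
begin: joint angles (θ0=270°, θ1=90°)
[1] after rotate(0, 180): joint angles (θ0=90°, θ1=90°)
[2] after rotate(0, 90): joint angles (θ0=180°, θ1=90°)
no rival 2-sequence matches.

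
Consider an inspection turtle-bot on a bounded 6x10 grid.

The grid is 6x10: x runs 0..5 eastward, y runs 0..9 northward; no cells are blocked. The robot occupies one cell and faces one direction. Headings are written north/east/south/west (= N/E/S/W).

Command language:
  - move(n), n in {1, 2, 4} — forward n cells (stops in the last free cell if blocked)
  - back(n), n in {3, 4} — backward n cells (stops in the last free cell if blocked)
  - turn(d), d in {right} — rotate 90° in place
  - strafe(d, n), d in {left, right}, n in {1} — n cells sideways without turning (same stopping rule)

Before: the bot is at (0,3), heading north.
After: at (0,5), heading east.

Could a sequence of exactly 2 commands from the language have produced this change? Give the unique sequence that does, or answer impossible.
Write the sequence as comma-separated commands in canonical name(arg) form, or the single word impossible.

move(2), turn(right)

key: running turn(right) before move(2) would end elsewhere — order is forced
t0: at (0,3), heading north
t=1 move(2) ⇒ at (0,5), heading north
t=2 turn(right) ⇒ at (0,5), heading east
no other 2-command option fits: unique.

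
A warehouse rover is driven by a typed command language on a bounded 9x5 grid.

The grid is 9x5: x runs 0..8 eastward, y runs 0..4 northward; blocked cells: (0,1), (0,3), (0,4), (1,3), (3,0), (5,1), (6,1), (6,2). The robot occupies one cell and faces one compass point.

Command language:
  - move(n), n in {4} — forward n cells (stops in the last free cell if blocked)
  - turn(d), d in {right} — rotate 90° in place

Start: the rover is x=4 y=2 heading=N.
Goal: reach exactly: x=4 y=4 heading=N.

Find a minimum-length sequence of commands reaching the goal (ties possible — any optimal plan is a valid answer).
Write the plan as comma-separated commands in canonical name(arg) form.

start: x=4 y=2 heading=N
[1] after move(4): x=4 y=4 heading=N
minimal: 1 command(s), checked below 1.

move(4)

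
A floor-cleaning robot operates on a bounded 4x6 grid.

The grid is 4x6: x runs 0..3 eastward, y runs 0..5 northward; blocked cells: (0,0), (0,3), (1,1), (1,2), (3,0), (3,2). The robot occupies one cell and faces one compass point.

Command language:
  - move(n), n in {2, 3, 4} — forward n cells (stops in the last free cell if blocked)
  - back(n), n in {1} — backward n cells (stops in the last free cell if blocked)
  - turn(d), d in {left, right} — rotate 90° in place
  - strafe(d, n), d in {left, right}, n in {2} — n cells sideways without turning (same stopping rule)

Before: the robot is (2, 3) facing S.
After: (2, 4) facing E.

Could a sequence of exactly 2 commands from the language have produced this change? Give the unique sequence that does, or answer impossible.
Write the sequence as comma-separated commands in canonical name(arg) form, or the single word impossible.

key: position moved to (2,4) AND the heading swung to E — translation plus rotation needed
initial: (2, 3) facing S
1. back(1) → (2, 4) facing S
2. turn(left) → (2, 4) facing E
no rival 2-sequence matches.

back(1), turn(left)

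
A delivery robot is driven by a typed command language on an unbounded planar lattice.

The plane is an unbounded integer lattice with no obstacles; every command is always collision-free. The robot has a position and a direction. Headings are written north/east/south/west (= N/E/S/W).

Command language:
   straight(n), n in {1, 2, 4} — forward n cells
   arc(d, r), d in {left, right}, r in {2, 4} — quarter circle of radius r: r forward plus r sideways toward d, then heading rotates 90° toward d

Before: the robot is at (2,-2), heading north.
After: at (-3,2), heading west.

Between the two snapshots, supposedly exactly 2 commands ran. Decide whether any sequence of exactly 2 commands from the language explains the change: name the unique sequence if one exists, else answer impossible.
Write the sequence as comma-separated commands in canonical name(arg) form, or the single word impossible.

arc(left, 4), straight(1)

key: running straight(1) before arc(left, 4) would end elsewhere — order is forced
begin: at (2,-2), heading north
t=1 arc(left, 4) ⇒ at (-2,2), heading west
t=2 straight(1) ⇒ at (-3,2), heading west
uniquely the one of 49 2-step routes that fits.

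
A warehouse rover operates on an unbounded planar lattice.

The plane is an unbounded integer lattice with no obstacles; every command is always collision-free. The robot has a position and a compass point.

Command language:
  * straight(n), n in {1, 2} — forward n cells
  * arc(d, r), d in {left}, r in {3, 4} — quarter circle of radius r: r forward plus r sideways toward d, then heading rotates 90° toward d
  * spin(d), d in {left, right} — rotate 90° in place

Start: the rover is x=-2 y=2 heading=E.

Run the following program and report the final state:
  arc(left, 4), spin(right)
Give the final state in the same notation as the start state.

x=2 y=6 heading=E

initial: x=-2 y=2 heading=E
step 1 (arc(left, 4)): x=2 y=6 heading=N
step 2 (spin(right)): x=2 y=6 heading=E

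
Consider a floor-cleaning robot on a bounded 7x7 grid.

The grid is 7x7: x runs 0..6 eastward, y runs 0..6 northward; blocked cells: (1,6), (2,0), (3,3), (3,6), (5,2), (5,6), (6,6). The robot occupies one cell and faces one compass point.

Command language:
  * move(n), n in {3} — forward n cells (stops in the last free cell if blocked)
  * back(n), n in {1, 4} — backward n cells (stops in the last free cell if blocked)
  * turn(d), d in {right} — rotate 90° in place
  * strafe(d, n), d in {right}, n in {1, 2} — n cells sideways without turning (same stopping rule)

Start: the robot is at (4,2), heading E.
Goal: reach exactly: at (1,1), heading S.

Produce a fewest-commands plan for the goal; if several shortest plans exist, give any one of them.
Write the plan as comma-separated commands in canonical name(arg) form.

back(1), strafe(right, 1), turn(right), strafe(right, 2)

start: at (4,2), heading E
[1] after back(1): at (3,2), heading E
[2] after strafe(right, 1): at (3,1), heading E
[3] after turn(right): at (3,1), heading S
[4] after strafe(right, 2): at (1,1), heading S
nothing shorter than 4 reaches the goal.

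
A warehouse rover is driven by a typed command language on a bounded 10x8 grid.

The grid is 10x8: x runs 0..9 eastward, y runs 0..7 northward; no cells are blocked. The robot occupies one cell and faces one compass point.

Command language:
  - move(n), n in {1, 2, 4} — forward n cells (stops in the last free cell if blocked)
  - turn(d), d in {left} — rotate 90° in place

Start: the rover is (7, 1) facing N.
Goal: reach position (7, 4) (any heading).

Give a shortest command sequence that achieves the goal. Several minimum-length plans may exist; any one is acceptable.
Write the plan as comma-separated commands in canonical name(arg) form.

from: (7, 1) facing N
1. move(2) → (7, 3) facing N
2. move(1) → (7, 4) facing N
no 1-step plan works, so 2 is optimal.

move(2), move(1)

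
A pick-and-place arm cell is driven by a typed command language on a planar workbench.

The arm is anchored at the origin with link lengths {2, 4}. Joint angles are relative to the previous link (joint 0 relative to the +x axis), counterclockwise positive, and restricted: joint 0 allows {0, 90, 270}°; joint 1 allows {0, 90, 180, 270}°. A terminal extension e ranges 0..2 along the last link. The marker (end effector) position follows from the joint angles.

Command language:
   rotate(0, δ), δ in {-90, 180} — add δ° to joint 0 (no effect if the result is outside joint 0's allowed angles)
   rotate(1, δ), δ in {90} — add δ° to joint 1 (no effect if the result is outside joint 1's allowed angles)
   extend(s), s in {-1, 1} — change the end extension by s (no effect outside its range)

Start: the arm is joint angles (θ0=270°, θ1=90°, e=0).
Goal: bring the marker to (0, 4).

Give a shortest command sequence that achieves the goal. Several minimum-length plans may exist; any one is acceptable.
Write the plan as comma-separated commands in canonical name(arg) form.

initial: joint angles (θ0=270°, θ1=90°, e=0)
step 1 (rotate(1, 90)): joint angles (θ0=270°, θ1=180°, e=0)
step 2 (extend(1)): joint angles (θ0=270°, θ1=180°, e=1)
step 3 (extend(1)): joint angles (θ0=270°, θ1=180°, e=2)
no 2-step plan works, so 3 is optimal.

rotate(1, 90), extend(1), extend(1)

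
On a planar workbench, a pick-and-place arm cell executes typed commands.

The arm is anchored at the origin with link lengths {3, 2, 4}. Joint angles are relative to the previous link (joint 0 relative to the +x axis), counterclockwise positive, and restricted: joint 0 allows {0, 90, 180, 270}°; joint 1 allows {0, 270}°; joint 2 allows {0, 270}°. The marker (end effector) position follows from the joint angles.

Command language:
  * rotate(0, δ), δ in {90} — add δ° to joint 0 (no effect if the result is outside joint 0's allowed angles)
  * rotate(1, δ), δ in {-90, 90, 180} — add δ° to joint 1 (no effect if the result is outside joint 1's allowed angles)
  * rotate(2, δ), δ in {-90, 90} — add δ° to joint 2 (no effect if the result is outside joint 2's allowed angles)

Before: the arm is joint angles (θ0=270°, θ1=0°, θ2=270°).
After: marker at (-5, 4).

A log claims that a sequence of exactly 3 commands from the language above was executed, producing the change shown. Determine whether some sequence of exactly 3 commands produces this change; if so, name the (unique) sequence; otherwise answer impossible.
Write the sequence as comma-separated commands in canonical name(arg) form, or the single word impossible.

rotate(0, 90), rotate(0, 90), rotate(0, 90)

initial: joint angles (θ0=270°, θ1=0°, θ2=270°)
[1] after rotate(0, 90): joint angles (θ0=0°, θ1=0°, θ2=270°)
[2] after rotate(0, 90): joint angles (θ0=90°, θ1=0°, θ2=270°)
[3] after rotate(0, 90): joint angles (θ0=180°, θ1=0°, θ2=270°)
no rival 3-sequence matches.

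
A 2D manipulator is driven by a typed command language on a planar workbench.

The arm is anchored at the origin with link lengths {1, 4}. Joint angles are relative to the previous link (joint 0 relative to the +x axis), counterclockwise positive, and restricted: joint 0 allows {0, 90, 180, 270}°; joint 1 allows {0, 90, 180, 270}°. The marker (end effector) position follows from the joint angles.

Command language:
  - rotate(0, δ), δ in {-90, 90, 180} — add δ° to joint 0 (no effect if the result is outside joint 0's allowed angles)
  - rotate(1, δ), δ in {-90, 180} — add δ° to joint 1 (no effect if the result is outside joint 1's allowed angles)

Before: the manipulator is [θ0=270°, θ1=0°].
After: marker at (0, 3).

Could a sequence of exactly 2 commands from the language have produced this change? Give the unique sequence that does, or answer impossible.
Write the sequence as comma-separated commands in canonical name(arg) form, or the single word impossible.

rotate(1, -90), rotate(1, -90)

initial: [θ0=270°, θ1=0°]
1. rotate(1, -90) → [θ0=270°, θ1=270°]
2. rotate(1, -90) → [θ0=270°, θ1=180°]
no rival 2-sequence matches.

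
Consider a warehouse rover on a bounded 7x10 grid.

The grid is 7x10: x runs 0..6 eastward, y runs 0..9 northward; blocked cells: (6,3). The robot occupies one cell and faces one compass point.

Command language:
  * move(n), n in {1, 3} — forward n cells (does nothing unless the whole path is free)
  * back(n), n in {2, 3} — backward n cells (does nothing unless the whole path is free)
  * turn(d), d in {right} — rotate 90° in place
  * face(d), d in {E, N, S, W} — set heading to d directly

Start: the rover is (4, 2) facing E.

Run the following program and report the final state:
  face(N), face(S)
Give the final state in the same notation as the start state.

t0: (4, 2) facing E
1. face(N) → (4, 2) facing N
2. face(S) → (4, 2) facing S

(4, 2) facing S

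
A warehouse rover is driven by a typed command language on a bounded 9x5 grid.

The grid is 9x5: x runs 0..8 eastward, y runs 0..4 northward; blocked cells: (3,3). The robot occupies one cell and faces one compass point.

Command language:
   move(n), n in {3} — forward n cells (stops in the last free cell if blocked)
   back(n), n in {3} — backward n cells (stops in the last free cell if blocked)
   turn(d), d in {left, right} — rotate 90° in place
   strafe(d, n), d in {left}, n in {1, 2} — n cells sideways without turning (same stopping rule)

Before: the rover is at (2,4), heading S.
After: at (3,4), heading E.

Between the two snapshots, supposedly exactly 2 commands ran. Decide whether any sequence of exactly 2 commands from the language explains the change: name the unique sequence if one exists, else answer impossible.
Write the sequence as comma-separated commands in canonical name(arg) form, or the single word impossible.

key: order matters: swapping strafe(left, 1) and turn(left) lands elsewhere
begin: at (2,4), heading S
t=1 strafe(left, 1) ⇒ at (3,4), heading S
t=2 turn(left) ⇒ at (3,4), heading E
no rival 2-sequence matches.

strafe(left, 1), turn(left)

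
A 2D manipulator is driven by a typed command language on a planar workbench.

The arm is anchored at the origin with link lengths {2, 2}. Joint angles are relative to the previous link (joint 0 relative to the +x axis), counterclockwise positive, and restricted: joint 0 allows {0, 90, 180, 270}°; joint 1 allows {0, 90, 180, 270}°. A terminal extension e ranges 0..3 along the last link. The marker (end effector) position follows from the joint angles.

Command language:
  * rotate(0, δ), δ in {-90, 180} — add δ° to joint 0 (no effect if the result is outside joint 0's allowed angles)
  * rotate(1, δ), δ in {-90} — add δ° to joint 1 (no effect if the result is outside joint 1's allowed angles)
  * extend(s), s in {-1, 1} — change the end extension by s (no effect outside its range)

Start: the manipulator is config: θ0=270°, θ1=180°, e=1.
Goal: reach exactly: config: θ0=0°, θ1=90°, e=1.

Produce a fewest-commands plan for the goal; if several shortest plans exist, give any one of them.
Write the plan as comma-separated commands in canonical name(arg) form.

rotate(1, -90), rotate(0, 180), rotate(0, -90)

begin: config: θ0=270°, θ1=180°, e=1
t=1 rotate(1, -90) ⇒ config: θ0=270°, θ1=90°, e=1
t=2 rotate(0, 180) ⇒ config: θ0=90°, θ1=90°, e=1
t=3 rotate(0, -90) ⇒ config: θ0=0°, θ1=90°, e=1
minimal: 3 command(s), checked below 3.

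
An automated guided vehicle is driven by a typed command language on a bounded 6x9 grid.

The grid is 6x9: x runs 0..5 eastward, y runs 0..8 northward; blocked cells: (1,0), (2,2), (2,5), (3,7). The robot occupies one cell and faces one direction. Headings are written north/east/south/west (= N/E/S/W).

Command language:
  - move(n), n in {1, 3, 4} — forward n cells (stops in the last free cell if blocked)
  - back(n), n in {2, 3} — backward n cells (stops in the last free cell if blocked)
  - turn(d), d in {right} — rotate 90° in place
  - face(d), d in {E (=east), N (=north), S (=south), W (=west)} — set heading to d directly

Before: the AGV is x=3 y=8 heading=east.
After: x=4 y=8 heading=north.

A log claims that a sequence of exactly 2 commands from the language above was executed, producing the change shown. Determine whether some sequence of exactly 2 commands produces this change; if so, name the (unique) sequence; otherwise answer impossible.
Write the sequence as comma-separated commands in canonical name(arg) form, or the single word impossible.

key: order matters: swapping move(1) and face(N) lands elsewhere
start: x=3 y=8 heading=east
t=1 move(1) ⇒ x=4 y=8 heading=east
t=2 face(N) ⇒ x=4 y=8 heading=north
uniquely the one of 100 2-step routes that fits.

move(1), face(N)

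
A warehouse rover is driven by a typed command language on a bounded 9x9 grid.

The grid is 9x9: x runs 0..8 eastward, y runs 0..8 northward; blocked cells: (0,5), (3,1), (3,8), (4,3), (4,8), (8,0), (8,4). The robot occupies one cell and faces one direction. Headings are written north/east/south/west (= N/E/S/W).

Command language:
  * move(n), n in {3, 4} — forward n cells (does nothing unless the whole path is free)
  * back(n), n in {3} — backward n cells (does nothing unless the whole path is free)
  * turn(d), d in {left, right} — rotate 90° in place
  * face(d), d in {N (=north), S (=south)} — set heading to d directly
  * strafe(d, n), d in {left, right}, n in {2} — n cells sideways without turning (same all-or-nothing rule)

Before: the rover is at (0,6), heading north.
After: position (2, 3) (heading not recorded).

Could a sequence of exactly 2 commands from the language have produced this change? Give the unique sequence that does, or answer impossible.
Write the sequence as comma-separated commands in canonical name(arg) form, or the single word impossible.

strafe(right, 2), back(3)

key: running back(3) before strafe(right, 2) would end elsewhere — order is forced
start: at (0,6), heading north
1. strafe(right, 2) → at (2,6), heading north
2. back(3) → at (2,3), heading north
no other 2-command option fits: unique.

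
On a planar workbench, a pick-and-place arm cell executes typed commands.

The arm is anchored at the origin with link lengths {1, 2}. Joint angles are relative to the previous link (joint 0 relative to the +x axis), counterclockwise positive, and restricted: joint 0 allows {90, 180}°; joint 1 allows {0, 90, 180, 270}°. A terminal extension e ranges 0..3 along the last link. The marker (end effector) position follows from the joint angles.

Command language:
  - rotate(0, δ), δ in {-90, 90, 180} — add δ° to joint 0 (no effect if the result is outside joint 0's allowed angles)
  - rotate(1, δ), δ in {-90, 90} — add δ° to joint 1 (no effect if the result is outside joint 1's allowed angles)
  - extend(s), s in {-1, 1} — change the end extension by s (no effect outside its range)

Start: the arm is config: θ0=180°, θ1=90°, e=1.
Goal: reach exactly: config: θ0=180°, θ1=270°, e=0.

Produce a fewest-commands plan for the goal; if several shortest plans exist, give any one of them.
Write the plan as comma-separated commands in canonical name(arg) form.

rotate(1, -90), rotate(1, -90), extend(-1)

t0: config: θ0=180°, θ1=90°, e=1
1. rotate(1, -90) → config: θ0=180°, θ1=0°, e=1
2. rotate(1, -90) → config: θ0=180°, θ1=270°, e=1
3. extend(-1) → config: θ0=180°, θ1=270°, e=0
no 2-step plan works, so 3 is optimal.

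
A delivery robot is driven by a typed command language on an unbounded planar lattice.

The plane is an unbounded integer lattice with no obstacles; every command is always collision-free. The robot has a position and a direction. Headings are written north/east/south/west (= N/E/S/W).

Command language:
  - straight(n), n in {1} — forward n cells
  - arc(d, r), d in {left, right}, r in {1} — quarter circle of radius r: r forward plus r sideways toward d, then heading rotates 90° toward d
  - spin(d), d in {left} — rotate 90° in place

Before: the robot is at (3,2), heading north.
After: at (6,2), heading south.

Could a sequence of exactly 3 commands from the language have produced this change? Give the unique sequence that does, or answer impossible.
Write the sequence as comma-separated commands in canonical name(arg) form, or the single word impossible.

arc(right, 1), straight(1), arc(right, 1)

key: position moved to (6,2) AND the heading swung to S — translation plus rotation needed
from: at (3,2), heading north
t=1 arc(right, 1) ⇒ at (4,3), heading east
t=2 straight(1) ⇒ at (5,3), heading east
t=3 arc(right, 1) ⇒ at (6,2), heading south
uniquely the one of 64 3-step routes that fits.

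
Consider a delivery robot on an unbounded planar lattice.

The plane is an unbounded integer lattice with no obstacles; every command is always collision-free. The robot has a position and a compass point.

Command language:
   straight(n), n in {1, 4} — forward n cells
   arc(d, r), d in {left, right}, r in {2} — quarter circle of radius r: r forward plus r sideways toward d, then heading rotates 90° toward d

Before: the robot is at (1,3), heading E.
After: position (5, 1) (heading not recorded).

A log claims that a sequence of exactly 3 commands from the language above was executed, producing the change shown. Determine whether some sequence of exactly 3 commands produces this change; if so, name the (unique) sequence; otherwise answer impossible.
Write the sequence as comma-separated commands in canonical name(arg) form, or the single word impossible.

key: running arc(right, 2) before straight(1) would end elsewhere — order is forced
initial: at (1,3), heading E
1. straight(1) → at (2,3), heading E
2. straight(1) → at (3,3), heading E
3. arc(right, 2) → at (5,1), heading S
uniquely the one of 64 3-step routes that fits.

straight(1), straight(1), arc(right, 2)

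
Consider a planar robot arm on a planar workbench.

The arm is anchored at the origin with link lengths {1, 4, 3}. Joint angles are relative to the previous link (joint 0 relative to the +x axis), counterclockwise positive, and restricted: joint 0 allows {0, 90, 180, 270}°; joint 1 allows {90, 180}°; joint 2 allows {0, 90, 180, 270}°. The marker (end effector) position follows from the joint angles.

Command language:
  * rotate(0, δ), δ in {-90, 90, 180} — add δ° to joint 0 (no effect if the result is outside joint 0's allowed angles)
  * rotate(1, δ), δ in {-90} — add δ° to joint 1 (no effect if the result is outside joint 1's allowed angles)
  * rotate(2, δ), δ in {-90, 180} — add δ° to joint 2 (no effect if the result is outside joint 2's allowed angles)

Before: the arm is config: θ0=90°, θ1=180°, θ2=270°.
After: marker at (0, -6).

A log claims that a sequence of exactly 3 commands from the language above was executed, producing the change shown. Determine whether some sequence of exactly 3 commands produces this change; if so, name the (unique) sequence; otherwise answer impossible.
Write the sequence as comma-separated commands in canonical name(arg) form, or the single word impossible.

rotate(2, -90), rotate(2, -90), rotate(2, -90)

start: config: θ0=90°, θ1=180°, θ2=270°
[1] after rotate(2, -90): config: θ0=90°, θ1=180°, θ2=180°
[2] after rotate(2, -90): config: θ0=90°, θ1=180°, θ2=90°
[3] after rotate(2, -90): config: θ0=90°, θ1=180°, θ2=0°
uniquely the one of 216 3-step routes that fits.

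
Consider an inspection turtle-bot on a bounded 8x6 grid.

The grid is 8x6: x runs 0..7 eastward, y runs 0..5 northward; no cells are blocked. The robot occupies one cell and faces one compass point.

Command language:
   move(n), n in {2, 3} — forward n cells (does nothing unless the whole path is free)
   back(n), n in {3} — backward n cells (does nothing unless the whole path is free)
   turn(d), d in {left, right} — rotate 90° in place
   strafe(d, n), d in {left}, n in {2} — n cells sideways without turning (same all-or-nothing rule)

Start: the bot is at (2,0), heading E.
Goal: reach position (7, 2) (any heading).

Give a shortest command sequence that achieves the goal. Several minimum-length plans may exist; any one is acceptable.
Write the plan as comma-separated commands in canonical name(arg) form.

initial: at (2,0), heading E
1. move(3) → at (5,0), heading E
2. strafe(left, 2) → at (5,2), heading E
3. move(2) → at (7,2), heading E
nothing shorter than 3 reaches the goal.

move(3), strafe(left, 2), move(2)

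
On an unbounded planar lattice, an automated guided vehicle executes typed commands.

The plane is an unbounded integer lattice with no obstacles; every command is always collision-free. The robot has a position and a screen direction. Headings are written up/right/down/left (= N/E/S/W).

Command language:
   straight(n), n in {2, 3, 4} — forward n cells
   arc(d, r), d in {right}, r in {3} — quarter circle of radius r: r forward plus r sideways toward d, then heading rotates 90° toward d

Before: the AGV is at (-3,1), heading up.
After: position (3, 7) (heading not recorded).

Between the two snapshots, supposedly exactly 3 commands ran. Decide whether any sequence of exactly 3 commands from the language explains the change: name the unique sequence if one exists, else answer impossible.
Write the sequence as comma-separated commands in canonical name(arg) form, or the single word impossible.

t0: at (-3,1), heading up
step 1 (straight(3)): at (-3,4), heading up
step 2 (arc(right, 3)): at (0,7), heading right
step 3 (straight(3)): at (3,7), heading right
all 64 alternatives checked — unique.

straight(3), arc(right, 3), straight(3)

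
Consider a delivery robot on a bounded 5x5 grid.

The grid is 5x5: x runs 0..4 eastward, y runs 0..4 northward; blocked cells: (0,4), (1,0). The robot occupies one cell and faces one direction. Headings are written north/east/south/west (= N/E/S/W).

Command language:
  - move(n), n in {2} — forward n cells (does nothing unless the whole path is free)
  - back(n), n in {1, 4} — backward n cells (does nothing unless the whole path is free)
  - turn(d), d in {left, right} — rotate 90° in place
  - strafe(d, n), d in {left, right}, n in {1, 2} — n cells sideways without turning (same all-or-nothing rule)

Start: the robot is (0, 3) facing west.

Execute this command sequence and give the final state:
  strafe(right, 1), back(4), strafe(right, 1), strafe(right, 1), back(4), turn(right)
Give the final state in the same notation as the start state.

begin: (0, 3) facing west
t=1 strafe(right, 1) ⇒ (0, 3) facing west
t=2 back(4) ⇒ (4, 3) facing west
t=3 strafe(right, 1) ⇒ (4, 4) facing west
t=4 strafe(right, 1) ⇒ (4, 4) facing west
t=5 back(4) ⇒ (4, 4) facing west
t=6 turn(right) ⇒ (4, 4) facing north

(4, 4) facing north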